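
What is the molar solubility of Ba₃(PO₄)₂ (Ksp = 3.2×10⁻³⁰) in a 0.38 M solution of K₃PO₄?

9.4×10⁻¹¹ M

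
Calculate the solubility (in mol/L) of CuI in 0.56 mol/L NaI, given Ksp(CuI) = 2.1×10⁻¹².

CuI(s) ⇌ Cu⁺(aq) + I⁻(aq)
With I⁻ already at 0.56 mol/L and s small, take [I⁻] ≈ 0.56 mol/L and [Cu⁺] = s.
Ksp = [Cu⁺][I⁻] = s(0.56)
s = 2.1×10⁻¹² / (0.56) = 3.8×10⁻¹²
s = 3.8×10⁻¹² mol/L

3.8×10⁻¹² M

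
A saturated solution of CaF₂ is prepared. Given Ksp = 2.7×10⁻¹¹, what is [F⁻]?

3.8×10⁻⁴ M

CaF₂(s) ⇌ Ca²⁺(aq) + 2 F⁻(aq)
For each mole of CaF₂ that dissolves per liter, [Ca²⁺] = s and [F⁻] = 2s; let s denote this solubility.
Ksp = [Ca²⁺][F⁻]^2 = s · (2s)^2 = 4s^3 = 2.7×10⁻¹¹
s = 1.9×10⁻⁴ mol L⁻¹
[F⁻] = 2s = 3.8×10⁻⁴ mol L⁻¹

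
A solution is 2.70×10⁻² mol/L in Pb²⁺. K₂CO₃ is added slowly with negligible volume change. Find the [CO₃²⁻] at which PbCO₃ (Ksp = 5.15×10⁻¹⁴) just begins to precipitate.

1.91×10⁻¹² M

Precipitation begins when Q = Ksp.
PbCO₃(s) ⇌ Pb²⁺(aq) + CO₃²⁻(aq)
Ksp = [Pb²⁺][CO₃²⁻] = [CO₃²⁻](2.70×10⁻²)
[CO₃²⁻] = 5.15×10⁻¹⁴ / (2.70×10⁻²) = 1.91×10⁻¹²
[CO₃²⁻] = 1.91×10⁻¹² mol/L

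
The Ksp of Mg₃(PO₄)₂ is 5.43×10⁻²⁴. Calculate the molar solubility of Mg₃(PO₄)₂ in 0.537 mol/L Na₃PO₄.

8.87×10⁻⁹ M

Mg₃(PO₄)₂(s) ⇌ 3 Mg²⁺(aq) + 2 PO₄³⁻(aq)
PO₄³⁻ is already present at 0.537 mol/L. If s mol/L of Mg₃(PO₄)₂ dissolves, [Mg²⁺] = 3s while [PO₄³⁻] ≈ 0.537 mol/L.
Ksp = [Mg²⁺]^3[PO₄³⁻]^2 = (3s)^3(0.537)^2
(3s)^3 = 5.43×10⁻²⁴ / (0.537)^2 = 1.88×10⁻²³
s = 8.87×10⁻⁹ mol/L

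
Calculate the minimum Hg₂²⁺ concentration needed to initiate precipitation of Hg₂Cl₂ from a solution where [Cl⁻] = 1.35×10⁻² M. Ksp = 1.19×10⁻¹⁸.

6.53×10⁻¹⁵ M

Each salt precipitates once Q = Ksp for that salt.
Hg₂Cl₂(s) ⇌ Hg₂²⁺(aq) + 2 Cl⁻(aq)
Ksp = [Hg₂²⁺][Cl⁻]^2 = [Hg₂²⁺](1.35×10⁻²)^2
[Hg₂²⁺] = 1.19×10⁻¹⁸ / (1.35×10⁻²)^2 = 6.53×10⁻¹⁵
[Hg₂²⁺] = 6.53×10⁻¹⁵ M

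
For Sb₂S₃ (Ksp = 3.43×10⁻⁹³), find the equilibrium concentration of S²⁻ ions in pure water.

3.78×10⁻¹⁹ M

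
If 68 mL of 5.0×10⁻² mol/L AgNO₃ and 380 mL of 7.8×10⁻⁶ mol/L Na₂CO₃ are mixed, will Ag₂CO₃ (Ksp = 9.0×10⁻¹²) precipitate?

Yes

Total volume after mixing = 68 + 380 = 448 mL.
[Ag⁺] = (5.0×10⁻²)(68)/448 = 7.6×10⁻³ mol/L
[CO₃²⁻] = (7.8×10⁻⁶)(380)/448 = 6.6×10⁻⁶ mol/L
Q = [Ag⁺]^2[CO₃²⁻] = 3.8×10⁻¹⁰
Because Q > Ksp (3.8×10⁻¹⁰ vs 9.0×10⁻¹²), a precipitate of Ag₂CO₃ forms.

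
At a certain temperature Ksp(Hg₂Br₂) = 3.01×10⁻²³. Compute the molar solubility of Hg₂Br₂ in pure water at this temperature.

1.96×10⁻⁸ M

Hg₂Br₂(s) ⇌ Hg₂²⁺(aq) + 2 Br⁻(aq)
With molar solubility s: [Hg₂²⁺] = s, [Br⁻] = 2s.
Ksp = [Hg₂²⁺][Br⁻]^2 = s · (2s)^2 = 4s^3
4s^3 = 3.01×10⁻²³  ⇒  s^3 = 7.53×10⁻²⁴
Taking the 3rd root, s = 1.96×10⁻⁸ M.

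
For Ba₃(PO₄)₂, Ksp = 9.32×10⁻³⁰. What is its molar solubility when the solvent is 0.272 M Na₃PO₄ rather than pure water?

Ba₃(PO₄)₂(s) ⇌ 3 Ba²⁺(aq) + 2 PO₄³⁻(aq)
With PO₄³⁻ already at 0.272 M and s small, take [PO₄³⁻] ≈ 0.272 M and [Ba²⁺] = 3s.
Ksp = [Ba²⁺]^3[PO₄³⁻]^2 = (3s)^3(0.272)^2
(3s)^3 = 9.32×10⁻³⁰ / (0.272)^2 = 1.26×10⁻²⁸
s = 1.67×10⁻¹⁰ M

1.67×10⁻¹⁰ M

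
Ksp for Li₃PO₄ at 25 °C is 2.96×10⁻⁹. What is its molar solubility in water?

Li₃PO₄(s) ⇌ 3 Li⁺(aq) + PO₄³⁻(aq)
For each mole of Li₃PO₄ that dissolves per liter, [Li⁺] = 3s and [PO₄³⁻] = s; let s denote this solubility.
Ksp = [Li⁺]^3[PO₄³⁻] = (3s)^3 · s = 27s^4
27s^4 = 2.96×10⁻⁹  ⇒  s^4 = 1.10×10⁻¹⁰
Taking the 4th root, s = 3.24×10⁻³ mol/L.

3.24×10⁻³ M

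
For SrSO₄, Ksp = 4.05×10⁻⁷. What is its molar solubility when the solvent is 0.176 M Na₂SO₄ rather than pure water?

SrSO₄(s) ⇌ Sr²⁺(aq) + SO₄²⁻(aq)
Let s be the solubility of SrSO₄ here. The common ion gives [SO₄²⁻] ≈ 0.176 M, and [Sr²⁺] = s.
Ksp = [Sr²⁺][SO₄²⁻] = s(0.176)
s = 4.05×10⁻⁷ / (0.176) = 2.30×10⁻⁶
s = 2.30×10⁻⁶ M

2.30×10⁻⁶ M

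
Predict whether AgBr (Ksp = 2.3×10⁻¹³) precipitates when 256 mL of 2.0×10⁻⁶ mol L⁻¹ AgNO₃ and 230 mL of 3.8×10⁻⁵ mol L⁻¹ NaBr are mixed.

Yes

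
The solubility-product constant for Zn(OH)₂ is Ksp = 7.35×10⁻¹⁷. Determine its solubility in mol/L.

Zn(OH)₂(s) ⇌ Zn²⁺(aq) + 2 OH⁻(aq)
Let s be the molar solubility. Then [Zn²⁺] = s and [OH⁻] = 2s.
Ksp = [Zn²⁺][OH⁻]^2 = s · (2s)^2 = 4s^3
4s^3 = 7.35×10⁻¹⁷  ⇒  s^3 = 1.84×10⁻¹⁷
s = 2.64×10⁻⁶ M

2.64×10⁻⁶ M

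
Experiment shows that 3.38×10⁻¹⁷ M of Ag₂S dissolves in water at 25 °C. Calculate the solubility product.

Ksp = 1.54×10⁻⁴⁹

Ag₂S(s) ⇌ 2 Ag⁺(aq) + S²⁻(aq)
Call the molar solubility s, so that [Ag⁺] = 2s and [S²⁻] = s.
Ksp = [Ag⁺]^2[S²⁻] = (2s)^2 · s = 4s^3
Ksp = 4 × (3.38×10⁻¹⁷)^3 = 1.54×10⁻⁴⁹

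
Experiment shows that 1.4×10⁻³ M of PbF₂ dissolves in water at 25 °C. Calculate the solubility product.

PbF₂(s) ⇌ Pb²⁺(aq) + 2 F⁻(aq)
If s mol/L of PbF₂ dissolves, [Pb²⁺] = s and [F⁻] = 2s.
Ksp = [Pb²⁺][F⁻]^2 = s · (2s)^2 = 4s^3
Ksp = 4 × (1.4×10⁻³)^3 = 1.1×10⁻⁸

Ksp = 1.1×10⁻⁸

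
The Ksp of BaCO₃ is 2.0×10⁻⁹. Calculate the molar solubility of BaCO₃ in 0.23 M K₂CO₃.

BaCO₃(s) ⇌ Ba²⁺(aq) + CO₃²⁻(aq)
Let s be the solubility of BaCO₃ here. The common ion gives [CO₃²⁻] ≈ 0.23 M, and [Ba²⁺] = s.
Ksp = [Ba²⁺][CO₃²⁻] = s(0.23)
s = 2.0×10⁻⁹ / (0.23) = 8.7×10⁻⁹
s = 8.7×10⁻⁹ M

8.7×10⁻⁹ M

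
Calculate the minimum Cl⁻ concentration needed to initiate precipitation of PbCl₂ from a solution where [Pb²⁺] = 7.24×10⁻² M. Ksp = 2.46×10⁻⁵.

1.84×10⁻² M

Precipitation of each salt begins when its ion product equals Ksp.
PbCl₂(s) ⇌ Pb²⁺(aq) + 2 Cl⁻(aq)
Ksp = [Pb²⁺][Cl⁻]^2 = [Cl⁻]^2(7.24×10⁻²)
[Cl⁻]^2 = 2.46×10⁻⁵ / (7.24×10⁻²) = 3.40×10⁻⁴
[Cl⁻] = 1.84×10⁻² M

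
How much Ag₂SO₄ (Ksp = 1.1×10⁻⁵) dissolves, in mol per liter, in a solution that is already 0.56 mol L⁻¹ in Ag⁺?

Ag₂SO₄(s) ⇌ 2 Ag⁺(aq) + SO₄²⁻(aq)
Let s be the solubility of Ag₂SO₄ here. The common ion gives [Ag⁺] ≈ 0.56 mol L⁻¹, and [SO₄²⁻] = s.
Ksp = [Ag⁺]^2[SO₄²⁻] = (0.56)^2s
s = 1.1×10⁻⁵ / (0.56)^2 = 3.5×10⁻⁵
s = 3.5×10⁻⁵ mol L⁻¹

3.5×10⁻⁵ M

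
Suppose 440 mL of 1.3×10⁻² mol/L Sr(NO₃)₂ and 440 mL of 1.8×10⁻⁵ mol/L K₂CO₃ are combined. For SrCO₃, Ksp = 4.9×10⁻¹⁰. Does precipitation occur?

After mixing, V = 440 mL + 440 mL = 880 mL.
[Sr²⁺] = (1.3×10⁻²)(440)/880 = 6.5×10⁻³ mol/L
[CO₃²⁻] = (1.8×10⁻⁵)(440)/880 = 9.0×10⁻⁶ mol/L
Q = [Sr²⁺][CO₃²⁻] = 5.9×10⁻⁸
Because Q > Ksp (5.9×10⁻⁸ vs 4.9×10⁻¹⁰), a precipitate of SrCO₃ forms.

Yes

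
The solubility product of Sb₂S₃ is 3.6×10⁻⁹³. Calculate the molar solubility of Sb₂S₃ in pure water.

1.3×10⁻¹⁹ M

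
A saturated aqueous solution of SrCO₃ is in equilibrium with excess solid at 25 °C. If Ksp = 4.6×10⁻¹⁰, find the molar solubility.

2.1×10⁻⁵ M

SrCO₃(s) ⇌ Sr²⁺(aq) + CO₃²⁻(aq)
Call the molar solubility s, so that [Sr²⁺] = s and [CO₃²⁻] = s.
Ksp = [Sr²⁺][CO₃²⁻] = s · s = s^2
s^2 = 4.6×10⁻¹⁰
s = (4.6×10⁻¹⁰)^(1/2) = 2.1×10⁻⁵ M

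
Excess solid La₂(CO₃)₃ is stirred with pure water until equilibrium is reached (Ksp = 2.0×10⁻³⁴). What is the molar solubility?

7.1×10⁻⁸ M

La₂(CO₃)₃(s) ⇌ 2 La³⁺(aq) + 3 CO₃²⁻(aq)
Let s be the molar solubility. Then [La³⁺] = 2s and [CO₃²⁻] = 3s.
Ksp = [La³⁺]^2[CO₃²⁻]^3 = (2s)^2 · (3s)^3 = 108s^5
108s^5 = 2.0×10⁻³⁴  ⇒  s^5 = 1.9×10⁻³⁶
s = 7.1×10⁻⁸ M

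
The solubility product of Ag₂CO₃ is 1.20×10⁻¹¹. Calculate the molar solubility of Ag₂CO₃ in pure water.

1.44×10⁻⁴ M

Ag₂CO₃(s) ⇌ 2 Ag⁺(aq) + CO₃²⁻(aq)
If s mol/L of Ag₂CO₃ dissolves, [Ag⁺] = 2s and [CO₃²⁻] = s.
Ksp = [Ag⁺]^2[CO₃²⁻] = (2s)^2 · s = 4s^3
4s^3 = 1.20×10⁻¹¹  ⇒  s^3 = 3.00×10⁻¹²
Taking the 3rd root, s = 1.44×10⁻⁴ mol/L.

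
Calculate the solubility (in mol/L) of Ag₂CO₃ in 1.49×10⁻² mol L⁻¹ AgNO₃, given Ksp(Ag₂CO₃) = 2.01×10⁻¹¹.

Ag₂CO₃(s) ⇌ 2 Ag⁺(aq) + CO₃²⁻(aq)
With Ag⁺ already at 1.49×10⁻² mol L⁻¹ and s small, take [Ag⁺] ≈ 1.49×10⁻² mol L⁻¹ and [CO₃²⁻] = s.
Ksp = [Ag⁺]^2[CO₃²⁻] = (1.49×10⁻²)^2s
s = 2.01×10⁻¹¹ / (1.49×10⁻²)^2 = 9.05×10⁻⁸
s = 9.05×10⁻⁸ mol L⁻¹

9.05×10⁻⁸ M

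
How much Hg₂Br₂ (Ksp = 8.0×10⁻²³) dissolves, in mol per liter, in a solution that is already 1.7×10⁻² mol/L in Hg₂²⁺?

Hg₂Br₂(s) ⇌ Hg₂²⁺(aq) + 2 Br⁻(aq)
With Hg₂²⁺ already at 1.7×10⁻² mol/L and s small, take [Hg₂²⁺] ≈ 1.7×10⁻² mol/L and [Br⁻] = 2s.
Ksp = [Hg₂²⁺][Br⁻]^2 = (1.7×10⁻²)(2s)^2
(2s)^2 = 8.0×10⁻²³ / (1.7×10⁻²) = 4.7×10⁻²¹
s = 3.4×10⁻¹¹ mol/L

3.4×10⁻¹¹ M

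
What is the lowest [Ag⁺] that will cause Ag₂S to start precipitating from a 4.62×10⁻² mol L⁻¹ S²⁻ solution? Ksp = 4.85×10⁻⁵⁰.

1.02×10⁻²⁴ M

A salt starts to precipitate once the ion product Q reaches its Ksp.
Ag₂S(s) ⇌ 2 Ag⁺(aq) + S²⁻(aq)
Ksp = [Ag⁺]^2[S²⁻] = [Ag⁺]^2(4.62×10⁻²)
[Ag⁺]^2 = 4.85×10⁻⁵⁰ / (4.62×10⁻²) = 1.05×10⁻⁴⁸
[Ag⁺] = 1.02×10⁻²⁴ mol L⁻¹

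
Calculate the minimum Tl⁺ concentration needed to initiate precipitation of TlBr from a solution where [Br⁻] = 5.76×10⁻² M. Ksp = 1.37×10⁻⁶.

The threshold for precipitation is Q = Ksp.
TlBr(s) ⇌ Tl⁺(aq) + Br⁻(aq)
Ksp = [Tl⁺][Br⁻] = [Tl⁺](5.76×10⁻²)
[Tl⁺] = 1.37×10⁻⁶ / (5.76×10⁻²) = 2.38×10⁻⁵
[Tl⁺] = 2.38×10⁻⁵ M

2.38×10⁻⁵ M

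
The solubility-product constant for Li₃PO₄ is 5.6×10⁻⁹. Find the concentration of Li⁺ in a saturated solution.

Li₃PO₄(s) ⇌ 3 Li⁺(aq) + PO₄³⁻(aq)
If s mol/L of Li₃PO₄ dissolves, [Li⁺] = 3s and [PO₄³⁻] = s.
Ksp = [Li⁺]^3[PO₄³⁻] = (3s)^3 · s = 27s^4 = 5.6×10⁻⁹
s = 3.8×10⁻³ mol/L
[Li⁺] = 3s = 1.1×10⁻² mol/L

1.1×10⁻² M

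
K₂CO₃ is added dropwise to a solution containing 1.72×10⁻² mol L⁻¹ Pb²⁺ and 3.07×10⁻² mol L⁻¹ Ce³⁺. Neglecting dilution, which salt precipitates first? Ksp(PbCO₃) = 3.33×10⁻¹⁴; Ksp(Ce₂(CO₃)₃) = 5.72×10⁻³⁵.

PbCO₃

A salt starts to precipitate once the ion product Q reaches its Ksp.
For PbCO₃: [CO₃²⁻] = (Ksp/[Pb²⁺]) = 1.94×10⁻¹² mol L⁻¹
For Ce₂(CO₃)₃: [CO₃²⁻] = (Ksp/[Ce³⁺]^2)^(1/3) = 3.93×10⁻¹¹ mol L⁻¹
PbCO₃ requires the lower [CO₃²⁻], so it precipitates first.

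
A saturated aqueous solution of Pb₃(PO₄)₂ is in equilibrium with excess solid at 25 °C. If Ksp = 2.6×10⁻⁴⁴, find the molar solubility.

Pb₃(PO₄)₂(s) ⇌ 3 Pb²⁺(aq) + 2 PO₄³⁻(aq)
Call the molar solubility s, so that [Pb²⁺] = 3s and [PO₄³⁻] = 2s.
Ksp = [Pb²⁺]^3[PO₄³⁻]^2 = (3s)^3 · (2s)^2 = 108s^5
108s^5 = 2.6×10⁻⁴⁴  ⇒  s^5 = 2.4×10⁻⁴⁶
s = 7.5×10⁻¹⁰ mol L⁻¹

7.5×10⁻¹⁰ M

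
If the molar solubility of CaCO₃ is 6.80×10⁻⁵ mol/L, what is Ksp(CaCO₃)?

CaCO₃(s) ⇌ Ca²⁺(aq) + CO₃²⁻(aq)
Call the molar solubility s, so that [Ca²⁺] = s and [CO₃²⁻] = s.
Ksp = [Ca²⁺][CO₃²⁻] = s · s = s^2
Ksp = (6.80×10⁻⁵)^2 = 4.62×10⁻⁹

Ksp = 4.62×10⁻⁹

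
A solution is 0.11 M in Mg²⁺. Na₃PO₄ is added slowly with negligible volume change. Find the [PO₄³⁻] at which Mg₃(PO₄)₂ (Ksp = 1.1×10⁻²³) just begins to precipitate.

9.1×10⁻¹¹ M

Precipitation begins when Q = Ksp.
Mg₃(PO₄)₂(s) ⇌ 3 Mg²⁺(aq) + 2 PO₄³⁻(aq)
Ksp = [Mg²⁺]^3[PO₄³⁻]^2 = [PO₄³⁻]^2(0.11)^3
[PO₄³⁻]^2 = 1.1×10⁻²³ / (0.11)^3 = 8.3×10⁻²¹
[PO₄³⁻] = 9.1×10⁻¹¹ M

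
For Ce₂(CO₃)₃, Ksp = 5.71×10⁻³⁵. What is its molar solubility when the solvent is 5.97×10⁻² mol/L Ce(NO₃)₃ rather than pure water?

8.40×10⁻¹² M

Ce₂(CO₃)₃(s) ⇌ 2 Ce³⁺(aq) + 3 CO₃²⁻(aq)
With Ce³⁺ already at 5.97×10⁻² mol/L and s small, take [Ce³⁺] ≈ 5.97×10⁻² mol/L and [CO₃²⁻] = 3s.
Ksp = [Ce³⁺]^2[CO₃²⁻]^3 = (5.97×10⁻²)^2(3s)^3
(3s)^3 = 5.71×10⁻³⁵ / (5.97×10⁻²)^2 = 1.60×10⁻³²
s = 8.40×10⁻¹² mol/L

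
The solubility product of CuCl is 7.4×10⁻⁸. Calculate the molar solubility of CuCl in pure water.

CuCl(s) ⇌ Cu⁺(aq) + Cl⁻(aq)
Call the molar solubility s, so that [Cu⁺] = s and [Cl⁻] = s.
Ksp = [Cu⁺][Cl⁻] = s · s = s^2
s^2 = 7.4×10⁻⁸
Taking the 2nd root, s = 2.7×10⁻⁴ M.

2.7×10⁻⁴ M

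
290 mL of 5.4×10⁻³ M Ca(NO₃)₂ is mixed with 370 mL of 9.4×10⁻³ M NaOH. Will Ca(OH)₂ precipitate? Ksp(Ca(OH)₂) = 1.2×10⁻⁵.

No

After mixing, V = 290 mL + 370 mL = 660 mL.
[Ca²⁺] = (5.4×10⁻³)(290)/660 = 2.4×10⁻³ M
[OH⁻] = (9.4×10⁻³)(370)/660 = 5.3×10⁻³ M
Q = [Ca²⁺][OH⁻]^2 = 6.6×10⁻⁸
Since Q (6.6×10⁻⁸) is less than Ksp (1.2×10⁻⁵), no Ca(OH)₂ precipitates.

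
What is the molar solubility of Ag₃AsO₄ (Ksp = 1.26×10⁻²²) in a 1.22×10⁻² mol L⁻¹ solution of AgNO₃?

Ag₃AsO₄(s) ⇌ 3 Ag⁺(aq) + AsO₄³⁻(aq)
Let s be the solubility of Ag₃AsO₄ here. The common ion gives [Ag⁺] ≈ 1.22×10⁻² mol L⁻¹, and [AsO₄³⁻] = s.
Ksp = [Ag⁺]^3[AsO₄³⁻] = (1.22×10⁻²)^3s
s = 1.26×10⁻²² / (1.22×10⁻²)^3 = 6.94×10⁻¹⁷
s = 6.94×10⁻¹⁷ mol L⁻¹

6.94×10⁻¹⁷ M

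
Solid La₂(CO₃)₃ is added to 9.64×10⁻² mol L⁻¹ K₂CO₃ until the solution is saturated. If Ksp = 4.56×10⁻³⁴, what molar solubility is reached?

La₂(CO₃)₃(s) ⇌ 2 La³⁺(aq) + 3 CO₃²⁻(aq)
The solution already contains CO₃²⁻ at 9.64×10⁻² mol L⁻¹. Let s be the molar solubility of La₂(CO₃)₃.
[CO₃²⁻] ≈ 9.64×10⁻² mol L⁻¹ (common ion dominates); [La³⁺] = 2s.
Ksp = [La³⁺]^2[CO₃²⁻]^3 = (2s)^2(9.64×10⁻²)^3
(2s)^2 = 4.56×10⁻³⁴ / (9.64×10⁻²)^3 = 5.09×10⁻³¹
s = 3.57×10⁻¹⁶ mol L⁻¹

3.57×10⁻¹⁶ M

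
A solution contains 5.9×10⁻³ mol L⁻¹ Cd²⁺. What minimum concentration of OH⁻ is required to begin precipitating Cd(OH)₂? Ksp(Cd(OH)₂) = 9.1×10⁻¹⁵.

Each salt precipitates once Q = Ksp for that salt.
Cd(OH)₂(s) ⇌ Cd²⁺(aq) + 2 OH⁻(aq)
Ksp = [Cd²⁺][OH⁻]^2 = [OH⁻]^2(5.9×10⁻³)
[OH⁻]^2 = 9.1×10⁻¹⁵ / (5.9×10⁻³) = 1.5×10⁻¹²
[OH⁻] = 1.2×10⁻⁶ mol L⁻¹

1.2×10⁻⁶ M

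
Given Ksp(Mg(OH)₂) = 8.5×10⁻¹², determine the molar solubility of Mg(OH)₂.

Mg(OH)₂(s) ⇌ Mg²⁺(aq) + 2 OH⁻(aq)
Let s be the molar solubility. Then [Mg²⁺] = s and [OH⁻] = 2s.
Ksp = [Mg²⁺][OH⁻]^2 = s · (2s)^2 = 4s^3
4s^3 = 8.5×10⁻¹²  ⇒  s^3 = 2.1×10⁻¹²
s = 1.3×10⁻⁴ M

1.3×10⁻⁴ M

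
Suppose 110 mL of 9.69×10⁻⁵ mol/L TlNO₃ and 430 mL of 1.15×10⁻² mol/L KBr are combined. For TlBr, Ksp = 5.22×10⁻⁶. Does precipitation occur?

After mixing, V = 110 mL + 430 mL = 540 mL.
[Tl⁺] = (9.69×10⁻⁵)(110)/540 = 1.97×10⁻⁵ mol/L
[Br⁻] = (1.15×10⁻²)(430)/540 = 9.16×10⁻³ mol/L
Q = [Tl⁺][Br⁻] = 1.81×10⁻⁷
Q < Ksp (1.81×10⁻⁷ vs 5.22×10⁻⁶); the solution remains unsaturated and no precipitate forms.

No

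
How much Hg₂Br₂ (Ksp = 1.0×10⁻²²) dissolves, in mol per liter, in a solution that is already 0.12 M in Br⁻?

6.9×10⁻²¹ M

Hg₂Br₂(s) ⇌ Hg₂²⁺(aq) + 2 Br⁻(aq)
Let s be the solubility of Hg₂Br₂ here. The common ion gives [Br⁻] ≈ 0.12 M, and [Hg₂²⁺] = s.
Ksp = [Hg₂²⁺][Br⁻]^2 = s(0.12)^2
s = 1.0×10⁻²² / (0.12)^2 = 6.9×10⁻²¹
s = 6.9×10⁻²¹ M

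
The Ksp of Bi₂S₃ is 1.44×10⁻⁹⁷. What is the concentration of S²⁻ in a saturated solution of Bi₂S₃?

Bi₂S₃(s) ⇌ 2 Bi³⁺(aq) + 3 S²⁻(aq)
Call the molar solubility s, so that [Bi³⁺] = 2s and [S²⁻] = 3s.
Ksp = [Bi³⁺]^2[S²⁻]^3 = (2s)^2 · (3s)^3 = 108s^5 = 1.44×10⁻⁹⁷
s = 1.68×10⁻²⁰ mol L⁻¹
[S²⁻] = 3s = 5.04×10⁻²⁰ mol L⁻¹

5.04×10⁻²⁰ M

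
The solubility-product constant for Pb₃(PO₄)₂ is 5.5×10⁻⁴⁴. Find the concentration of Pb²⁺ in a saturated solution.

Pb₃(PO₄)₂(s) ⇌ 3 Pb²⁺(aq) + 2 PO₄³⁻(aq)
Call the molar solubility s, so that [Pb²⁺] = 3s and [PO₄³⁻] = 2s.
Ksp = [Pb²⁺]^3[PO₄³⁻]^2 = (3s)^3 · (2s)^2 = 108s^5 = 5.5×10⁻⁴⁴
s = 8.7×10⁻¹⁰ M
[Pb²⁺] = 3s = 2.6×10⁻⁹ M

2.6×10⁻⁹ M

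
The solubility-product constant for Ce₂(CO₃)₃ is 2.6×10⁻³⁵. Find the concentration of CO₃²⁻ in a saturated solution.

Ce₂(CO₃)₃(s) ⇌ 2 Ce³⁺(aq) + 3 CO₃²⁻(aq)
With molar solubility s: [Ce³⁺] = 2s, [CO₃²⁻] = 3s.
Ksp = [Ce³⁺]^2[CO₃²⁻]^3 = (2s)^2 · (3s)^3 = 108s^5 = 2.6×10⁻³⁵
s = 4.7×10⁻⁸ M
[CO₃²⁻] = 3s = 1.4×10⁻⁷ M

1.4×10⁻⁷ M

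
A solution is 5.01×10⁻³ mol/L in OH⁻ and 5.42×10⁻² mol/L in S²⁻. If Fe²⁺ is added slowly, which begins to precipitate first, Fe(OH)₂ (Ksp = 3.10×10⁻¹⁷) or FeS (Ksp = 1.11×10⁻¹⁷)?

FeS

Each salt precipitates once Q = Ksp for that salt.
For Fe(OH)₂: [Fe²⁺] = (Ksp/[OH⁻]^2) = 1.24×10⁻¹² mol/L
For FeS: [Fe²⁺] = (Ksp/[S²⁻]) = 2.05×10⁻¹⁶ mol/L
The smaller threshold [Fe²⁺] is reached first, so FeS precipitates first.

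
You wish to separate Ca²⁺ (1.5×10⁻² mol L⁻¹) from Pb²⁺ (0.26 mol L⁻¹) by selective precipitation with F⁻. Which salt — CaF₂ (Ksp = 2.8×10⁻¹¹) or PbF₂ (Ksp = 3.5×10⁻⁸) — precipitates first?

CaF₂

The threshold for precipitation is Q = Ksp.
For CaF₂: [F⁻] = (Ksp/[Ca²⁺])^(1/2) = 4.3×10⁻⁵ mol L⁻¹
For PbF₂: [F⁻] = (Ksp/[Pb²⁺])^(1/2) = 3.7×10⁻⁴ mol L⁻¹
CaF₂ requires the lower [F⁻], so it precipitates first.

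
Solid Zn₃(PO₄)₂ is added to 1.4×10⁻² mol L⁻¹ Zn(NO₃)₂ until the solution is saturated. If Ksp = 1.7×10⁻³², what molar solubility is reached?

3.9×10⁻¹⁴ M

Zn₃(PO₄)₂(s) ⇌ 3 Zn²⁺(aq) + 2 PO₄³⁻(aq)
Zn²⁺ is already present at 1.4×10⁻² mol L⁻¹. If s mol/L of Zn₃(PO₄)₂ dissolves, [PO₄³⁻] = 2s while [Zn²⁺] ≈ 1.4×10⁻² mol L⁻¹.
Ksp = [Zn²⁺]^3[PO₄³⁻]^2 = (1.4×10⁻²)^3(2s)^2
(2s)^2 = 1.7×10⁻³² / (1.4×10⁻²)^3 = 6.2×10⁻²⁷
s = 3.9×10⁻¹⁴ mol L⁻¹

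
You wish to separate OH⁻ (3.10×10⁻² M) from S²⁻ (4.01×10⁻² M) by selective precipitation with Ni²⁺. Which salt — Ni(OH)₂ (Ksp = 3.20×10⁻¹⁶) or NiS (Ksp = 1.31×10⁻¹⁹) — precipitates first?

NiS

A salt starts to precipitate once the ion product Q reaches its Ksp.
For Ni(OH)₂: [Ni²⁺] = (Ksp/[OH⁻]^2) = 3.33×10⁻¹³ M
For NiS: [Ni²⁺] = (Ksp/[S²⁻]) = 3.27×10⁻¹⁸ M
The smaller threshold [Ni²⁺] is reached first, so NiS precipitates first.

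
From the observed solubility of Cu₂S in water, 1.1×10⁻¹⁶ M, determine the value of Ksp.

Cu₂S(s) ⇌ 2 Cu⁺(aq) + S²⁻(aq)
For each mole of Cu₂S that dissolves per liter, [Cu⁺] = 2s and [S²⁻] = s; let s denote this solubility.
Ksp = [Cu⁺]^2[S²⁻] = (2s)^2 · s = 4s^3
Ksp = 4 × (1.1×10⁻¹⁶)^3 = 5.3×10⁻⁴⁸

Ksp = 5.3×10⁻⁴⁸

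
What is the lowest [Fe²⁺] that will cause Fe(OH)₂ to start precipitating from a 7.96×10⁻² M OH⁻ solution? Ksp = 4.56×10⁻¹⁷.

7.20×10⁻¹⁵ M

Each salt precipitates once Q = Ksp for that salt.
Fe(OH)₂(s) ⇌ Fe²⁺(aq) + 2 OH⁻(aq)
Ksp = [Fe²⁺][OH⁻]^2 = [Fe²⁺](7.96×10⁻²)^2
[Fe²⁺] = 4.56×10⁻¹⁷ / (7.96×10⁻²)^2 = 7.20×10⁻¹⁵
[Fe²⁺] = 7.20×10⁻¹⁵ M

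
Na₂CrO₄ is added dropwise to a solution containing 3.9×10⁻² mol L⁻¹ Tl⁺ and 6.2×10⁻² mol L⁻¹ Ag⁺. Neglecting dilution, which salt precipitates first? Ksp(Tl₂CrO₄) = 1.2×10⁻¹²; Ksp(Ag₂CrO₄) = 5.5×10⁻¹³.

The threshold for precipitation is Q = Ksp.
For Tl₂CrO₄: [CrO₄²⁻] = (Ksp/[Tl⁺]^2) = 7.9×10⁻¹⁰ mol L⁻¹
For Ag₂CrO₄: [CrO₄²⁻] = (Ksp/[Ag⁺]^2) = 1.4×10⁻¹⁰ mol L⁻¹
Since Ag₂CrO₄ needs less CrO₄²⁻ to reach saturation, it precipitates first.

Ag₂CrO₄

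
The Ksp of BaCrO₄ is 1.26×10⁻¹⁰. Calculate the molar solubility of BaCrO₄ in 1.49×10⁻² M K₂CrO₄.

8.46×10⁻⁹ M

BaCrO₄(s) ⇌ Ba²⁺(aq) + CrO₄²⁻(aq)
CrO₄²⁻ is already present at 1.49×10⁻² M. If s mol/L of BaCrO₄ dissolves, [Ba²⁺] = s while [CrO₄²⁻] ≈ 1.49×10⁻² M.
Ksp = [Ba²⁺][CrO₄²⁻] = s(1.49×10⁻²)
s = 1.26×10⁻¹⁰ / (1.49×10⁻²) = 8.46×10⁻⁹
s = 8.46×10⁻⁹ M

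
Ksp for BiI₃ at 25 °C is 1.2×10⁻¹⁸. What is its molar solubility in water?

BiI₃(s) ⇌ Bi³⁺(aq) + 3 I⁻(aq)
Let s be the molar solubility. Then [Bi³⁺] = s and [I⁻] = 3s.
Ksp = [Bi³⁺][I⁻]^3 = s · (3s)^3 = 27s^4
27s^4 = 1.2×10⁻¹⁸  ⇒  s^4 = 4.4×10⁻²⁰
Taking the 4th root, s = 1.5×10⁻⁵ mol L⁻¹.

1.5×10⁻⁵ M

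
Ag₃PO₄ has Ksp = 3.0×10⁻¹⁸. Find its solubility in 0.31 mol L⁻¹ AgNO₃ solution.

Ag₃PO₄(s) ⇌ 3 Ag⁺(aq) + PO₄³⁻(aq)
The solution already contains Ag⁺ at 0.31 mol L⁻¹. Let s be the molar solubility of Ag₃PO₄.
[Ag⁺] ≈ 0.31 mol L⁻¹ (common ion dominates); [PO₄³⁻] = s.
Ksp = [Ag⁺]^3[PO₄³⁻] = (0.31)^3s
s = 3.0×10⁻¹⁸ / (0.31)^3 = 1.0×10⁻¹⁶
s = 1.0×10⁻¹⁶ mol L⁻¹

1.0×10⁻¹⁶ M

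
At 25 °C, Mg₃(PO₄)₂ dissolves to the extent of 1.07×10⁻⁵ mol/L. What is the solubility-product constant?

Mg₃(PO₄)₂(s) ⇌ 3 Mg²⁺(aq) + 2 PO₄³⁻(aq)
With molar solubility s: [Mg²⁺] = 3s, [PO₄³⁻] = 2s.
Ksp = [Mg²⁺]^3[PO₄³⁻]^2 = (3s)^3 · (2s)^2 = 108s^5
Ksp = 108 × (1.07×10⁻⁵)^5 = 1.51×10⁻²³

Ksp = 1.51×10⁻²³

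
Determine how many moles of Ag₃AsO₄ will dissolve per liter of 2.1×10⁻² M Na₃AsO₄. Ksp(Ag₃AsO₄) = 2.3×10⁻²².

7.4×10⁻⁸ M

Ag₃AsO₄(s) ⇌ 3 Ag⁺(aq) + AsO₄³⁻(aq)
With AsO₄³⁻ already at 2.1×10⁻² M and s small, take [AsO₄³⁻] ≈ 2.1×10⁻² M and [Ag⁺] = 3s.
Ksp = [Ag⁺]^3[AsO₄³⁻] = (3s)^3(2.1×10⁻²)
(3s)^3 = 2.3×10⁻²² / (2.1×10⁻²) = 1.1×10⁻²⁰
s = 7.4×10⁻⁸ M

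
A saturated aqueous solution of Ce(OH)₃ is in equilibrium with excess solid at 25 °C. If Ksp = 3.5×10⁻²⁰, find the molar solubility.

6.0×10⁻⁶ M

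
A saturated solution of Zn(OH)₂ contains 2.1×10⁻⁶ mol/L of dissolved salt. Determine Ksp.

Zn(OH)₂(s) ⇌ Zn²⁺(aq) + 2 OH⁻(aq)
If s mol/L of Zn(OH)₂ dissolves, [Zn²⁺] = s and [OH⁻] = 2s.
Ksp = [Zn²⁺][OH⁻]^2 = s · (2s)^2 = 4s^3
Ksp = 4 × (2.1×10⁻⁶)^3 = 3.7×10⁻¹⁷

Ksp = 3.7×10⁻¹⁷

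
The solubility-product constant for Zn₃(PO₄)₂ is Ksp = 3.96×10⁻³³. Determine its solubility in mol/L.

1.30×10⁻⁷ M

Zn₃(PO₄)₂(s) ⇌ 3 Zn²⁺(aq) + 2 PO₄³⁻(aq)
With molar solubility s: [Zn²⁺] = 3s, [PO₄³⁻] = 2s.
Ksp = [Zn²⁺]^3[PO₄³⁻]^2 = (3s)^3 · (2s)^2 = 108s^5
108s^5 = 3.96×10⁻³³  ⇒  s^5 = 3.67×10⁻³⁵
s = 1.30×10⁻⁷ mol L⁻¹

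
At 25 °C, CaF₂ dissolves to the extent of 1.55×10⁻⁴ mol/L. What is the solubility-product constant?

CaF₂(s) ⇌ Ca²⁺(aq) + 2 F⁻(aq)
Let s be the molar solubility. Then [Ca²⁺] = s and [F⁻] = 2s.
Ksp = [Ca²⁺][F⁻]^2 = s · (2s)^2 = 4s^3
Ksp = 4 × (1.55×10⁻⁴)^3 = 1.49×10⁻¹¹

Ksp = 1.49×10⁻¹¹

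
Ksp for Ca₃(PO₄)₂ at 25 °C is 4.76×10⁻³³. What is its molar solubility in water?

Ca₃(PO₄)₂(s) ⇌ 3 Ca²⁺(aq) + 2 PO₄³⁻(aq)
For each mole of Ca₃(PO₄)₂ that dissolves per liter, [Ca²⁺] = 3s and [PO₄³⁻] = 2s; let s denote this solubility.
Ksp = [Ca²⁺]^3[PO₄³⁻]^2 = (3s)^3 · (2s)^2 = 108s^5
108s^5 = 4.76×10⁻³³  ⇒  s^5 = 4.41×10⁻³⁵
s = (4.41×10⁻³⁵)^(1/5) = 1.35×10⁻⁷ mol/L

1.35×10⁻⁷ M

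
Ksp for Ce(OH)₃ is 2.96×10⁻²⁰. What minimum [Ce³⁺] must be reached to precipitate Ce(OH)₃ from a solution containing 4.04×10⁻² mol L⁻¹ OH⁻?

4.49×10⁻¹⁶ M

The threshold for precipitation is Q = Ksp.
Ce(OH)₃(s) ⇌ Ce³⁺(aq) + 3 OH⁻(aq)
Ksp = [Ce³⁺][OH⁻]^3 = [Ce³⁺](4.04×10⁻²)^3
[Ce³⁺] = 2.96×10⁻²⁰ / (4.04×10⁻²)^3 = 4.49×10⁻¹⁶
[Ce³⁺] = 4.49×10⁻¹⁶ mol L⁻¹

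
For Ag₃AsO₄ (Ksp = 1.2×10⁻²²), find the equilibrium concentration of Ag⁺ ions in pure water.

Ag₃AsO₄(s) ⇌ 3 Ag⁺(aq) + AsO₄³⁻(aq)
If s mol/L of Ag₃AsO₄ dissolves, [Ag⁺] = 3s and [AsO₄³⁻] = s.
Ksp = [Ag⁺]^3[AsO₄³⁻] = (3s)^3 · s = 27s^4 = 1.2×10⁻²²
s = 1.5×10⁻⁶ mol L⁻¹
[Ag⁺] = 3s = 4.4×10⁻⁶ mol L⁻¹

4.4×10⁻⁶ M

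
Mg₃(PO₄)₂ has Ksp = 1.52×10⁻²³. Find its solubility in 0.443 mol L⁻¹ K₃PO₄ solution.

1.42×10⁻⁸ M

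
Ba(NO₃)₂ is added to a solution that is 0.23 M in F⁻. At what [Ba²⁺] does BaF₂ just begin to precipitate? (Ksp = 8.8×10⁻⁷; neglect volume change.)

The threshold for precipitation is Q = Ksp.
BaF₂(s) ⇌ Ba²⁺(aq) + 2 F⁻(aq)
Ksp = [Ba²⁺][F⁻]^2 = [Ba²⁺](0.23)^2
[Ba²⁺] = 8.8×10⁻⁷ / (0.23)^2 = 1.7×10⁻⁵
[Ba²⁺] = 1.7×10⁻⁵ M

1.7×10⁻⁵ M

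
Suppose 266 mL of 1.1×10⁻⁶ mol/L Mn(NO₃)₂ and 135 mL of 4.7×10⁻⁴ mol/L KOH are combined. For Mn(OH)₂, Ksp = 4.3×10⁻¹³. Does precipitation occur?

After mixing, V = 266 mL + 135 mL = 401 mL.
[Mn²⁺] = (1.1×10⁻⁶)(266)/401 = 7.3×10⁻⁷ mol/L
[OH⁻] = (4.7×10⁻⁴)(135)/401 = 1.6×10⁻⁴ mol/L
Q = [Mn²⁺][OH⁻]^2 = 1.8×10⁻¹⁴
Q < Ksp (1.8×10⁻¹⁴ vs 4.3×10⁻¹³); the solution remains unsaturated and no precipitate forms.

No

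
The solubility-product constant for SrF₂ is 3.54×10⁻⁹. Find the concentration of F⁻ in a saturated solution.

1.92×10⁻³ M

SrF₂(s) ⇌ Sr²⁺(aq) + 2 F⁻(aq)
For each mole of SrF₂ that dissolves per liter, [Sr²⁺] = s and [F⁻] = 2s; let s denote this solubility.
Ksp = [Sr²⁺][F⁻]^2 = s · (2s)^2 = 4s^3 = 3.54×10⁻⁹
s = 9.60×10⁻⁴ M
[F⁻] = 2s = 1.92×10⁻³ M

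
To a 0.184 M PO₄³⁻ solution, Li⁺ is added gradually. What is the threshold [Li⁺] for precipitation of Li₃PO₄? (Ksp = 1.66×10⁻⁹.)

2.08×10⁻³ M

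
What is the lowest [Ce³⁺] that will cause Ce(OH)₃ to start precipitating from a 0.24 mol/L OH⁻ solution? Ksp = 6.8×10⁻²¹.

The threshold for precipitation is Q = Ksp.
Ce(OH)₃(s) ⇌ Ce³⁺(aq) + 3 OH⁻(aq)
Ksp = [Ce³⁺][OH⁻]^3 = [Ce³⁺](0.24)^3
[Ce³⁺] = 6.8×10⁻²¹ / (0.24)^3 = 4.9×10⁻¹⁹
[Ce³⁺] = 4.9×10⁻¹⁹ mol/L

4.9×10⁻¹⁹ M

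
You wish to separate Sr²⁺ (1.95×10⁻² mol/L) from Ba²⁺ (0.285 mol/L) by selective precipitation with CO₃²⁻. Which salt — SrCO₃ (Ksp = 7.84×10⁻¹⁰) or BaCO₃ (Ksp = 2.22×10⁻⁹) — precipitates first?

Precipitation of each salt begins when its ion product equals Ksp.
For SrCO₃: [CO₃²⁻] = (Ksp/[Sr²⁺]) = 4.02×10⁻⁸ mol/L
For BaCO₃: [CO₃²⁻] = (Ksp/[Ba²⁺]) = 7.79×10⁻⁹ mol/L
The smaller threshold [CO₃²⁻] is reached first, so BaCO₃ precipitates first.

BaCO₃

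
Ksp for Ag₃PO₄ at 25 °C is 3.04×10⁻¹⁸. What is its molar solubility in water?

Ag₃PO₄(s) ⇌ 3 Ag⁺(aq) + PO₄³⁻(aq)
Call the molar solubility s, so that [Ag⁺] = 3s and [PO₄³⁻] = s.
Ksp = [Ag⁺]^3[PO₄³⁻] = (3s)^3 · s = 27s^4
27s^4 = 3.04×10⁻¹⁸  ⇒  s^4 = 1.13×10⁻¹⁹
Taking the 4th root, s = 1.83×10⁻⁵ M.

1.83×10⁻⁵ M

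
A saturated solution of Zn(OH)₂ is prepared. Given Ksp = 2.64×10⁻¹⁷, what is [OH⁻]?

3.75×10⁻⁶ M

Zn(OH)₂(s) ⇌ Zn²⁺(aq) + 2 OH⁻(aq)
Call the molar solubility s, so that [Zn²⁺] = s and [OH⁻] = 2s.
Ksp = [Zn²⁺][OH⁻]^2 = s · (2s)^2 = 4s^3 = 2.64×10⁻¹⁷
s = 1.88×10⁻⁶ mol/L
[OH⁻] = 2s = 3.75×10⁻⁶ mol/L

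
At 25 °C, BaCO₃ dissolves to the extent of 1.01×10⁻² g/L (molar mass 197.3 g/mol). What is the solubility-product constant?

Ksp = 2.62×10⁻⁹

s = (1.01×10⁻² g L⁻¹)/(197.3 g mol⁻¹) = 5.1191×10⁻⁵ M
BaCO₃(s) ⇌ Ba²⁺(aq) + CO₃²⁻(aq)
Let s be the molar solubility. Then [Ba²⁺] = s and [CO₃²⁻] = s.
Ksp = [Ba²⁺][CO₃²⁻] = s · s = s^2
Ksp = (5.1191×10⁻⁵)^2 = 2.62×10⁻⁹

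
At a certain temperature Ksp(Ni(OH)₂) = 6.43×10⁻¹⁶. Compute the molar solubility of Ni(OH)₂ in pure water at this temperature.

5.44×10⁻⁶ M

Ni(OH)₂(s) ⇌ Ni²⁺(aq) + 2 OH⁻(aq)
For each mole of Ni(OH)₂ that dissolves per liter, [Ni²⁺] = s and [OH⁻] = 2s; let s denote this solubility.
Ksp = [Ni²⁺][OH⁻]^2 = s · (2s)^2 = 4s^3
4s^3 = 6.43×10⁻¹⁶  ⇒  s^3 = 1.61×10⁻¹⁶
Taking the 3rd root, s = 5.44×10⁻⁶ mol/L.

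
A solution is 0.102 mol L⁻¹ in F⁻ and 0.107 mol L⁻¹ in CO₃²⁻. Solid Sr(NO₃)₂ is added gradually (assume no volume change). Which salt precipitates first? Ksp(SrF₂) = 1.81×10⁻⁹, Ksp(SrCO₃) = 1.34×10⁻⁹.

SrCO₃

A salt starts to precipitate once the ion product Q reaches its Ksp.
For SrF₂: [Sr²⁺] = (Ksp/[F⁻]^2) = 1.74×10⁻⁷ mol L⁻¹
For SrCO₃: [Sr²⁺] = (Ksp/[CO₃²⁻]) = 1.25×10⁻⁸ mol L⁻¹
The smaller threshold [Sr²⁺] is reached first, so SrCO₃ precipitates first.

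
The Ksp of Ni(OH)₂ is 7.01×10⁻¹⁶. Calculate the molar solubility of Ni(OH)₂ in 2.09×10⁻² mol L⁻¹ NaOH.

Ni(OH)₂(s) ⇌ Ni²⁺(aq) + 2 OH⁻(aq)
OH⁻ is already present at 2.09×10⁻² mol L⁻¹. If s mol/L of Ni(OH)₂ dissolves, [Ni²⁺] = s while [OH⁻] ≈ 2.09×10⁻² mol L⁻¹.
Ksp = [Ni²⁺][OH⁻]^2 = s(2.09×10⁻²)^2
s = 7.01×10⁻¹⁶ / (2.09×10⁻²)^2 = 1.60×10⁻¹²
s = 1.60×10⁻¹² mol L⁻¹

1.60×10⁻¹² M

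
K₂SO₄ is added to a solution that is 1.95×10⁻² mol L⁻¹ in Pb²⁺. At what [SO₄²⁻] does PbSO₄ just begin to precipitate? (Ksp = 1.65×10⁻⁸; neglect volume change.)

Each salt precipitates once Q = Ksp for that salt.
PbSO₄(s) ⇌ Pb²⁺(aq) + SO₄²⁻(aq)
Ksp = [Pb²⁺][SO₄²⁻] = [SO₄²⁻](1.95×10⁻²)
[SO₄²⁻] = 1.65×10⁻⁸ / (1.95×10⁻²) = 8.46×10⁻⁷
[SO₄²⁻] = 8.46×10⁻⁷ mol L⁻¹

8.46×10⁻⁷ M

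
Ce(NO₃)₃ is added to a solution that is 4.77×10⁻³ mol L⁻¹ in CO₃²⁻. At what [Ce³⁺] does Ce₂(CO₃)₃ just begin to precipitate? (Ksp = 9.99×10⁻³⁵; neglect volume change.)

3.03×10⁻¹⁴ M

Precipitation of each salt begins when its ion product equals Ksp.
Ce₂(CO₃)₃(s) ⇌ 2 Ce³⁺(aq) + 3 CO₃²⁻(aq)
Ksp = [Ce³⁺]^2[CO₃²⁻]^3 = [Ce³⁺]^2(4.77×10⁻³)^3
[Ce³⁺]^2 = 9.99×10⁻³⁵ / (4.77×10⁻³)^3 = 9.20×10⁻²⁸
[Ce³⁺] = 3.03×10⁻¹⁴ mol L⁻¹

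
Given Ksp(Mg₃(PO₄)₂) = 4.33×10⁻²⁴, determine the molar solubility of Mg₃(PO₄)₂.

8.33×10⁻⁶ M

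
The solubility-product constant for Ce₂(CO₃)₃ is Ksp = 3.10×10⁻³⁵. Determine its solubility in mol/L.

Ce₂(CO₃)₃(s) ⇌ 2 Ce³⁺(aq) + 3 CO₃²⁻(aq)
For each mole of Ce₂(CO₃)₃ that dissolves per liter, [Ce³⁺] = 2s and [CO₃²⁻] = 3s; let s denote this solubility.
Ksp = [Ce³⁺]^2[CO₃²⁻]^3 = (2s)^2 · (3s)^3 = 108s^5
108s^5 = 3.10×10⁻³⁵  ⇒  s^5 = 2.87×10⁻³⁷
s = (2.87×10⁻³⁷)^(1/5) = 4.92×10⁻⁸ mol/L

4.92×10⁻⁸ M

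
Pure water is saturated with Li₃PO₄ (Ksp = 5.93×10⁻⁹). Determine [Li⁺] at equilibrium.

Li₃PO₄(s) ⇌ 3 Li⁺(aq) + PO₄³⁻(aq)
Call the molar solubility s, so that [Li⁺] = 3s and [PO₄³⁻] = s.
Ksp = [Li⁺]^3[PO₄³⁻] = (3s)^3 · s = 27s^4 = 5.93×10⁻⁹
s = 3.85×10⁻³ M
[Li⁺] = 3s = 1.15×10⁻² M

1.15×10⁻² M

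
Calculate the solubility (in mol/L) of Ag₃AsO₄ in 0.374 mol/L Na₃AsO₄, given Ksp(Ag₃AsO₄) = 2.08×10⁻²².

2.74×10⁻⁸ M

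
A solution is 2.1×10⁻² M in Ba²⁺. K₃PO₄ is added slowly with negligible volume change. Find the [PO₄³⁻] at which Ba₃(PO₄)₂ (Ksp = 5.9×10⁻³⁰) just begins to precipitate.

8.0×10⁻¹³ M

Precipitation begins when Q = Ksp.
Ba₃(PO₄)₂(s) ⇌ 3 Ba²⁺(aq) + 2 PO₄³⁻(aq)
Ksp = [Ba²⁺]^3[PO₄³⁻]^2 = [PO₄³⁻]^2(2.1×10⁻²)^3
[PO₄³⁻]^2 = 5.9×10⁻³⁰ / (2.1×10⁻²)^3 = 6.4×10⁻²⁵
[PO₄³⁻] = 8.0×10⁻¹³ M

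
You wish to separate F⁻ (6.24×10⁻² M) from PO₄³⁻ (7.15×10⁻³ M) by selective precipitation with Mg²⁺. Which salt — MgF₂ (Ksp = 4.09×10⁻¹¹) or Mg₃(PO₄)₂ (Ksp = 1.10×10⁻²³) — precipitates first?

The threshold for precipitation is Q = Ksp.
For MgF₂: [Mg²⁺] = (Ksp/[F⁻]^2) = 1.05×10⁻⁸ M
For Mg₃(PO₄)₂: [Mg²⁺] = (Ksp/[PO₄³⁻]^2)^(1/3) = 5.99×10⁻⁷ M
Since MgF₂ needs less Mg²⁺ to reach saturation, it precipitates first.

MgF₂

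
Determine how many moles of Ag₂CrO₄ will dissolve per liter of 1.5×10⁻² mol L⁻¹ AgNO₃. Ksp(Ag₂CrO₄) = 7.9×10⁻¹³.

3.5×10⁻⁹ M

Ag₂CrO₄(s) ⇌ 2 Ag⁺(aq) + CrO₄²⁻(aq)
Ag⁺ is already present at 1.5×10⁻² mol L⁻¹. If s mol/L of Ag₂CrO₄ dissolves, [CrO₄²⁻] = s while [Ag⁺] ≈ 1.5×10⁻² mol L⁻¹.
Ksp = [Ag⁺]^2[CrO₄²⁻] = (1.5×10⁻²)^2s
s = 7.9×10⁻¹³ / (1.5×10⁻²)^2 = 3.5×10⁻⁹
s = 3.5×10⁻⁹ mol L⁻¹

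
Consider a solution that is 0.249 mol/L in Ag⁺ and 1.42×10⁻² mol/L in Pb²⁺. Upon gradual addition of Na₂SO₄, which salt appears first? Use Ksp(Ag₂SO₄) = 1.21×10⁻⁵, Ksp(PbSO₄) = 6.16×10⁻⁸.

Precipitation begins when Q = Ksp.
For Ag₂SO₄: [SO₄²⁻] = (Ksp/[Ag⁺]^2) = 1.95×10⁻⁴ mol/L
For PbSO₄: [SO₄²⁻] = (Ksp/[Pb²⁺]) = 4.34×10⁻⁶ mol/L
PbSO₄ requires the lower [SO₄²⁻], so it precipitates first.

PbSO₄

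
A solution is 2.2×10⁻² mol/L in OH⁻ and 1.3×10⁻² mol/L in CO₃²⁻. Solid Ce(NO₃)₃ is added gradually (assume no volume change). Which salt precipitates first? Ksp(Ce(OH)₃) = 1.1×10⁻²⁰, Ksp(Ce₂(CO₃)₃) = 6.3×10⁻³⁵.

Ce(OH)₃

Each salt precipitates once Q = Ksp for that salt.
For Ce(OH)₃: [Ce³⁺] = (Ksp/[OH⁻]^3) = 1.0×10⁻¹⁵ mol/L
For Ce₂(CO₃)₃: [Ce³⁺] = (Ksp/[CO₃²⁻]^3)^(1/2) = 5.4×10⁻¹⁵ mol/L
Ce(OH)₃ requires the lower [Ce³⁺], so it precipitates first.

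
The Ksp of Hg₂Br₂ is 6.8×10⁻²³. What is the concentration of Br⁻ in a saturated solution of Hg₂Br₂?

5.1×10⁻⁸ M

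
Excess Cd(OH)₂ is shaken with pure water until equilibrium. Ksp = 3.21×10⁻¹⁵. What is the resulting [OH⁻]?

1.86×10⁻⁵ M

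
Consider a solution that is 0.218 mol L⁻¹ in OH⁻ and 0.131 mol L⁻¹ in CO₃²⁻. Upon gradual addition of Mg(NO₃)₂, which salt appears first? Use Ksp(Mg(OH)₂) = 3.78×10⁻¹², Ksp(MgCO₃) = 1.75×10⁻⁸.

Mg(OH)₂

Precipitation begins when Q = Ksp.
For Mg(OH)₂: [Mg²⁺] = (Ksp/[OH⁻]^2) = 7.95×10⁻¹¹ mol L⁻¹
For MgCO₃: [Mg²⁺] = (Ksp/[CO₃²⁻]) = 1.34×10⁻⁷ mol L⁻¹
Mg(OH)₂ requires the lower [Mg²⁺], so it precipitates first.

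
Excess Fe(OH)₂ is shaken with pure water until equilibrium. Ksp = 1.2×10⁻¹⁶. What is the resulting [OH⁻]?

6.2×10⁻⁶ M

Fe(OH)₂(s) ⇌ Fe²⁺(aq) + 2 OH⁻(aq)
With molar solubility s: [Fe²⁺] = s, [OH⁻] = 2s.
Ksp = [Fe²⁺][OH⁻]^2 = s · (2s)^2 = 4s^3 = 1.2×10⁻¹⁶
s = 3.1×10⁻⁶ mol/L
[OH⁻] = 2s = 6.2×10⁻⁶ mol/L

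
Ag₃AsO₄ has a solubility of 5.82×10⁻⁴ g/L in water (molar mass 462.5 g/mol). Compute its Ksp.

Ksp = 6.77×10⁻²³

Convert to molarity: s = 5.82×10⁻⁴ / 462.5 = 1.2584×10⁻⁶ mol/L
Ag₃AsO₄(s) ⇌ 3 Ag⁺(aq) + AsO₄³⁻(aq)
Let s be the molar solubility. Then [Ag⁺] = 3s and [AsO₄³⁻] = s.
Ksp = [Ag⁺]^3[AsO₄³⁻] = (3s)^3 · s = 27s^4
Ksp = 27 × (1.2584×10⁻⁶)^4 = 6.77×10⁻²³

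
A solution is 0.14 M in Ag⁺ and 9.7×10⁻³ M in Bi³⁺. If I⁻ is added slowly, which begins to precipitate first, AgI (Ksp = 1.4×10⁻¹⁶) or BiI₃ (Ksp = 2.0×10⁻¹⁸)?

Each salt precipitates once Q = Ksp for that salt.
For AgI: [I⁻] = (Ksp/[Ag⁺]) = 1.0×10⁻¹⁵ M
For BiI₃: [I⁻] = (Ksp/[Bi³⁺])^(1/3) = 5.9×10⁻⁶ M
AgI requires the lower [I⁻], so it precipitates first.

AgI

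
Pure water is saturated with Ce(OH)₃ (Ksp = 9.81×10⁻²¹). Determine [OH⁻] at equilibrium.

1.31×10⁻⁵ M

Ce(OH)₃(s) ⇌ Ce³⁺(aq) + 3 OH⁻(aq)
Let s be the molar solubility. Then [Ce³⁺] = s and [OH⁻] = 3s.
Ksp = [Ce³⁺][OH⁻]^3 = s · (3s)^3 = 27s^4 = 9.81×10⁻²¹
s = 4.37×10⁻⁶ M
[OH⁻] = 3s = 1.31×10⁻⁵ M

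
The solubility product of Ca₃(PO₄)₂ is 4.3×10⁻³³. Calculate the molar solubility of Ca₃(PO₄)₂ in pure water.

1.3×10⁻⁷ M

Ca₃(PO₄)₂(s) ⇌ 3 Ca²⁺(aq) + 2 PO₄³⁻(aq)
If s mol/L of Ca₃(PO₄)₂ dissolves, [Ca²⁺] = 3s and [PO₄³⁻] = 2s.
Ksp = [Ca²⁺]^3[PO₄³⁻]^2 = (3s)^3 · (2s)^2 = 108s^5
108s^5 = 4.3×10⁻³³  ⇒  s^5 = 4.0×10⁻³⁵
Taking the 5th root, s = 1.3×10⁻⁷ mol L⁻¹.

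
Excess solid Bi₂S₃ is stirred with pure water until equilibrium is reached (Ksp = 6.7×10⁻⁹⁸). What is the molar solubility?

1.4×10⁻²⁰ M

Bi₂S₃(s) ⇌ 2 Bi³⁺(aq) + 3 S²⁻(aq)
For each mole of Bi₂S₃ that dissolves per liter, [Bi³⁺] = 2s and [S²⁻] = 3s; let s denote this solubility.
Ksp = [Bi³⁺]^2[S²⁻]^3 = (2s)^2 · (3s)^3 = 108s^5
108s^5 = 6.7×10⁻⁹⁸  ⇒  s^5 = 6.2×10⁻¹⁰⁰
s = 1.4×10⁻²⁰ mol L⁻¹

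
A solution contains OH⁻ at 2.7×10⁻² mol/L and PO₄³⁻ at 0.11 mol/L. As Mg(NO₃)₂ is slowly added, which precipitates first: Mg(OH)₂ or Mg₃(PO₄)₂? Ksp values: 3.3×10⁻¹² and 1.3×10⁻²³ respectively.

Mg(OH)₂

The threshold for precipitation is Q = Ksp.
For Mg(OH)₂: [Mg²⁺] = (Ksp/[OH⁻]^2) = 4.5×10⁻⁹ mol/L
For Mg₃(PO₄)₂: [Mg²⁺] = (Ksp/[PO₄³⁻]^2)^(1/3) = 1.0×10⁻⁷ mol/L
The smaller threshold [Mg²⁺] is reached first, so Mg(OH)₂ precipitates first.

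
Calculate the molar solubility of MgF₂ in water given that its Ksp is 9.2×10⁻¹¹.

MgF₂(s) ⇌ Mg²⁺(aq) + 2 F⁻(aq)
Let s be the molar solubility. Then [Mg²⁺] = s and [F⁻] = 2s.
Ksp = [Mg²⁺][F⁻]^2 = s · (2s)^2 = 4s^3
4s^3 = 9.2×10⁻¹¹  ⇒  s^3 = 2.3×10⁻¹¹
s = (2.3×10⁻¹¹)^(1/3) = 2.8×10⁻⁴ mol/L

2.8×10⁻⁴ M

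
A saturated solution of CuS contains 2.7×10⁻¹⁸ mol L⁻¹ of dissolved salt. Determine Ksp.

Ksp = 7.3×10⁻³⁶

CuS(s) ⇌ Cu²⁺(aq) + S²⁻(aq)
Let s be the molar solubility. Then [Cu²⁺] = s and [S²⁻] = s.
Ksp = [Cu²⁺][S²⁻] = s · s = s^2
Ksp = (2.7×10⁻¹⁸)^2 = 7.3×10⁻³⁶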